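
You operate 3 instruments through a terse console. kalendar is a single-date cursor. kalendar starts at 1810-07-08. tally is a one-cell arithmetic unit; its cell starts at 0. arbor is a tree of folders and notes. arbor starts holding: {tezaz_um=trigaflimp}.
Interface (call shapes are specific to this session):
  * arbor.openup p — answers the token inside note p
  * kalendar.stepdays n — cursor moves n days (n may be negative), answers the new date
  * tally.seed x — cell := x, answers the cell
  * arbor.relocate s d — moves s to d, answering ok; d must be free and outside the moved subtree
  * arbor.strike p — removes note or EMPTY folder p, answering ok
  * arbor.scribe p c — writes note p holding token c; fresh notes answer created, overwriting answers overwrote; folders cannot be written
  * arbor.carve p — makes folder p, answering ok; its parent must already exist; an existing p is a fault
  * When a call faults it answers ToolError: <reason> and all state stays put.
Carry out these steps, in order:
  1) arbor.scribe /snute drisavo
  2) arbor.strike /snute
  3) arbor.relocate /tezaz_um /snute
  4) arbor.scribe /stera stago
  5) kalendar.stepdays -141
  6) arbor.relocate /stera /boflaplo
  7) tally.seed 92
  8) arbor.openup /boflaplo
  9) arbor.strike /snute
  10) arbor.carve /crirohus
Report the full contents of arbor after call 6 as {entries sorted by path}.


Answer: {boflaplo=stago, snute=trigaflimp}

Derivation:
Invoking arbor.scribe on p→/snute, c→drisavo, → created.
Now I run arbor.strike on p→/snute, yielding ok.
I try arbor.relocate on s→/tezaz_um, d→/snute, — result: ok.
I invoke arbor.scribe on p→/stera, c→stago, → created.
I call kalendar.stepdays on n→-141, which returns 1810-02-17.
I try arbor.relocate on s→/stera, d→/boflaplo, which returns ok.
Invoking tally.seed on x→92, which returns 92.
I use arbor.openup on p→/boflaplo, giving stago.
Then arbor.strike on p→/snute, and observe ok.
Invoking arbor.carve on p→/crirohus, and get ok.


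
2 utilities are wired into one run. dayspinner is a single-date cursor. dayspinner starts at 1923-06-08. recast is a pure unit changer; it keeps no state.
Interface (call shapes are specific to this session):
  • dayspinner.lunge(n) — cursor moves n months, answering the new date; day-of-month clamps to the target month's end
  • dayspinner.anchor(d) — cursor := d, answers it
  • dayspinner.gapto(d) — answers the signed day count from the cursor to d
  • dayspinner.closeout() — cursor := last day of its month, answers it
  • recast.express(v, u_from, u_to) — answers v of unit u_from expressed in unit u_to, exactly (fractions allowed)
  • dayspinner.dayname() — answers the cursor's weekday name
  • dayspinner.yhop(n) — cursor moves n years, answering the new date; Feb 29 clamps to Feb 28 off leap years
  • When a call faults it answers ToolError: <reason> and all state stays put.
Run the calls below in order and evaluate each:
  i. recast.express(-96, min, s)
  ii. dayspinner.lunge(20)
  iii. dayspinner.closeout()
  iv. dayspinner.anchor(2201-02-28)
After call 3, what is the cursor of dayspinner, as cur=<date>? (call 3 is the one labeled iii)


! 1. recast.express(-96, min, s) => -5760
! 2. dayspinner.lunge(20) => 1925-02-08
! 3. dayspinner.closeout() => 1925-02-28
! 4. dayspinner.anchor(2201-02-28) => 2201-02-28

Answer: cur=1925-02-28


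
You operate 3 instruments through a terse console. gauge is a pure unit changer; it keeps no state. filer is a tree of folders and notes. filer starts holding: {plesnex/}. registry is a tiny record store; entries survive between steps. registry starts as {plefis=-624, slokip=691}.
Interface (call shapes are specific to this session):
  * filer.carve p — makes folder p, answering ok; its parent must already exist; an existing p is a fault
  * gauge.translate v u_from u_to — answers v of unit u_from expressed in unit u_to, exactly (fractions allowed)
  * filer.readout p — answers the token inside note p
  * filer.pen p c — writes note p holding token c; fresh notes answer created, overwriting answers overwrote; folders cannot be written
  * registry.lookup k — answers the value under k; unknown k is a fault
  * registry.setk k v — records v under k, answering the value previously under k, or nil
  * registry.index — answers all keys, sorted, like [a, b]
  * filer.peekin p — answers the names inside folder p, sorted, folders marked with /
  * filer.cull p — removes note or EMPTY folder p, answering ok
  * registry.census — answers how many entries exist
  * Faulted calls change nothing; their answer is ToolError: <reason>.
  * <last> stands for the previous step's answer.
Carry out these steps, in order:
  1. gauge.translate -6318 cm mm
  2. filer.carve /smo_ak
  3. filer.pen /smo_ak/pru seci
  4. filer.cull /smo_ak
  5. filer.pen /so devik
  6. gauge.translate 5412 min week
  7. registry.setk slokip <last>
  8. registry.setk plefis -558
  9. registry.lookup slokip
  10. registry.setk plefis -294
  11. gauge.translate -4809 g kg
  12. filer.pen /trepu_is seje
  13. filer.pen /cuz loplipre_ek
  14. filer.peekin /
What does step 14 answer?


% 1. translate(v: -6318, u_from: cm, u_to: mm) == -63180
% 2. carve(p: /smo_ak) == ok
% 3. pen(p: /smo_ak/pru, c: seci) == created
% 4. cull(p: /smo_ak) == ToolError: not empty
% 5. pen(p: /so, c: devik) == created
% 6. translate(v: 5412, u_from: min, u_to: week) == 451/840
% 7. setk(k: slokip, v: <last>) == 691
% 8. setk(k: plefis, v: -558) == -624
% 9. lookup(k: slokip) == 451/840
% 10. setk(k: plefis, v: -294) == -558
% 11. translate(v: -4809, u_from: g, u_to: kg) == -4809/1000
% 12. pen(p: /trepu_is, c: seje) == created
% 13. pen(p: /cuz, c: loplipre_ek) == created
% 14. peekin(p: /) == [cuz, plesnex/, smo_ak/, so, trepu_is]

Answer: [cuz, plesnex/, smo_ak/, so, trepu_is]


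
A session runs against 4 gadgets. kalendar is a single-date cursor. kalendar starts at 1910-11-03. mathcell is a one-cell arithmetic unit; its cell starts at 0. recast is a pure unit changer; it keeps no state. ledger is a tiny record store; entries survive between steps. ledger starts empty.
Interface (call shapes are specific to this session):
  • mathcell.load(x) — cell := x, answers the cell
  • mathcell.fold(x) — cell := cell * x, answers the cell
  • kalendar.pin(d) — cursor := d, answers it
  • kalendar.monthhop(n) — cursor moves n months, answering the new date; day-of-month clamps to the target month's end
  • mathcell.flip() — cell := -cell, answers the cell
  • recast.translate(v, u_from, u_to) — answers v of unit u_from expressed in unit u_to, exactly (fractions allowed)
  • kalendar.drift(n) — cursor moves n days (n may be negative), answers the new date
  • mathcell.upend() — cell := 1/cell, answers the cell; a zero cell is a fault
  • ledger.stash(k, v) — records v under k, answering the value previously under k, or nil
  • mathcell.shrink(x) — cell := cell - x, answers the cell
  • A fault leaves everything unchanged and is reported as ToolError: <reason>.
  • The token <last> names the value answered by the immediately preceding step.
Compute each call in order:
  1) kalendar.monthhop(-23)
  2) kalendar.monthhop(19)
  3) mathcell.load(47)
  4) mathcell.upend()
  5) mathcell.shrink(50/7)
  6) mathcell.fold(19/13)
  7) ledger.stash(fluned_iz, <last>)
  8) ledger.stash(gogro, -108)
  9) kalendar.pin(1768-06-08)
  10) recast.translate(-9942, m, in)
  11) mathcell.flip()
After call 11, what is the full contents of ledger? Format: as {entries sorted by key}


Calling kalendar.monthhop passing n→-23: 1908-12-03.
Calling kalendar.monthhop passing n→19, and get 1910-07-03.
I use mathcell.load passing x→47, and get 47.
Using mathcell.upend(), which returns 1/47.
I use mathcell.shrink passing x→50/7, — result: -2343/329.
Invoking mathcell.fold passing x→19/13, yielding -44517/4277.
Now I run ledger.stash passing k→fluned_iz, v→<last>, and get nil.
Calling ledger.stash passing k→gogro, v→-108, → nil.
I use kalendar.pin passing d→1768-06-08, which returns 1768-06-08.
I try recast.translate passing v→-9942, u_from→m, u_to→in, → -49710000/127.
I use mathcell.flip(), yielding 44517/4277.

Answer: {fluned_iz=-44517/4277, gogro=-108}


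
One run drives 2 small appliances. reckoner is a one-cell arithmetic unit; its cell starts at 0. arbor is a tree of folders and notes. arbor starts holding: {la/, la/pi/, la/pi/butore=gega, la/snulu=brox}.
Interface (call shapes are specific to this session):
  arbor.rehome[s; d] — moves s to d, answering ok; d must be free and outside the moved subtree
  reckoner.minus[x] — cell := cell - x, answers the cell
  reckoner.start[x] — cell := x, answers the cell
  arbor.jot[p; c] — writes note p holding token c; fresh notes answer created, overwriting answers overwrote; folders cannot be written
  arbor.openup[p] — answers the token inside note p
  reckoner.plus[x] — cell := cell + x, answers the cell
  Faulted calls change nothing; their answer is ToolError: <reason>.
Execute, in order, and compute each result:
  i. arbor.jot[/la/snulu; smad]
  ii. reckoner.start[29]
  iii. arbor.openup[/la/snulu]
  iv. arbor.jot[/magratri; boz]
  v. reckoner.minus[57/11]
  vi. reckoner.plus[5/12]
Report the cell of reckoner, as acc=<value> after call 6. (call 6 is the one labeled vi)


;; arbor.jot(p→/la/snulu, c→smad) => overwrote
;; reckoner.start(x→29) => 29
;; arbor.openup(p→/la/snulu) => smad
;; arbor.jot(p→/magratri, c→boz) => created
;; reckoner.minus(x→57/11) => 262/11
;; reckoner.plus(x→5/12) => 3199/132

Answer: acc=3199/132


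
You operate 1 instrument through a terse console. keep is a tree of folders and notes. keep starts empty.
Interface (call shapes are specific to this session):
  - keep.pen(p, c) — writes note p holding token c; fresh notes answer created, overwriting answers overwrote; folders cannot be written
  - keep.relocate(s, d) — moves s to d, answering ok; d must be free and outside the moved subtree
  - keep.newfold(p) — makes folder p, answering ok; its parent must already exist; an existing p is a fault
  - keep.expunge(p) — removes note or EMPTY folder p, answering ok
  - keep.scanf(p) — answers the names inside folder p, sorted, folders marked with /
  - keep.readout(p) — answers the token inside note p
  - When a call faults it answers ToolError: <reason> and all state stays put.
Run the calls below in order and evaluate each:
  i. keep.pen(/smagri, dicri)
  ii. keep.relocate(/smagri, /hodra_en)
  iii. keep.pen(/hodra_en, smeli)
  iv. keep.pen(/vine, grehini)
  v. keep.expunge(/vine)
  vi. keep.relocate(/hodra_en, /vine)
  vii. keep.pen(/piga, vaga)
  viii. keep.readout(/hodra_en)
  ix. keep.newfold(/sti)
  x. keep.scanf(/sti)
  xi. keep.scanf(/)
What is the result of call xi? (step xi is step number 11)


Answer: [piga, sti/, vine]

Derivation:
% keep.pen p: /smagri c: dicri
  created
% keep.relocate s: /smagri d: /hodra_en
  ok
% keep.pen p: /hodra_en c: smeli
  overwrote
% keep.pen p: /vine c: grehini
  created
% keep.expunge p: /vine
  ok
% keep.relocate s: /hodra_en d: /vine
  ok
% keep.pen p: /piga c: vaga
  created
% keep.readout p: /hodra_en
  ToolError: not found
% keep.newfold p: /sti
  ok
% keep.scanf p: /sti
  []
% keep.scanf p: /
  [piga, sti/, vine]


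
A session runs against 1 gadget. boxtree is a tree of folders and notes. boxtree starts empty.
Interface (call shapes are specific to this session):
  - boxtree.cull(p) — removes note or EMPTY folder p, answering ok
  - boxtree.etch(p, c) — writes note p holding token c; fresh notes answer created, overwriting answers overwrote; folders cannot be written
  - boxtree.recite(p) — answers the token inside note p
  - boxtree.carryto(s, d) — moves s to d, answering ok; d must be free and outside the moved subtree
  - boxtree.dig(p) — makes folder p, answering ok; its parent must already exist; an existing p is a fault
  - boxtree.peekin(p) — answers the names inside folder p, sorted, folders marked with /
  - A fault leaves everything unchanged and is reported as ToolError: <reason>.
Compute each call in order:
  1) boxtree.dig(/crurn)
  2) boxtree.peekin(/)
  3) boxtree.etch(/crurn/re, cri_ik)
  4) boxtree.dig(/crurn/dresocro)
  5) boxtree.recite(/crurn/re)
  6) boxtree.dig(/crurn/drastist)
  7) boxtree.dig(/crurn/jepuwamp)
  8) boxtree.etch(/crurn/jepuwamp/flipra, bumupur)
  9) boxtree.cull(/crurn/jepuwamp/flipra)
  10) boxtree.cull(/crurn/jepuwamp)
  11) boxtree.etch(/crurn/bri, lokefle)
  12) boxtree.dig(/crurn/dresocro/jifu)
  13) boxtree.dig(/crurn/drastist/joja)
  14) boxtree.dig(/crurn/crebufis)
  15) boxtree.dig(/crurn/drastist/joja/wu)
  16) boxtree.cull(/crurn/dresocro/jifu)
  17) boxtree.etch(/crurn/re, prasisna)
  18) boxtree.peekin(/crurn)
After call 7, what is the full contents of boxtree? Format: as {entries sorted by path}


-- 1. boxtree.dig(p→/crurn) ~> ok
-- 2. boxtree.peekin(p→/) ~> [crurn/]
-- 3. boxtree.etch(p→/crurn/re, c→cri_ik) ~> created
-- 4. boxtree.dig(p→/crurn/dresocro) ~> ok
-- 5. boxtree.recite(p→/crurn/re) ~> cri_ik
-- 6. boxtree.dig(p→/crurn/drastist) ~> ok
-- 7. boxtree.dig(p→/crurn/jepuwamp) ~> ok
-- 8. boxtree.etch(p→/crurn/jepuwamp/flipra, c→bumupur) ~> created
-- 9. boxtree.cull(p→/crurn/jepuwamp/flipra) ~> ok
-- 10. boxtree.cull(p→/crurn/jepuwamp) ~> ok
-- 11. boxtree.etch(p→/crurn/bri, c→lokefle) ~> created
-- 12. boxtree.dig(p→/crurn/dresocro/jifu) ~> ok
-- 13. boxtree.dig(p→/crurn/drastist/joja) ~> ok
-- 14. boxtree.dig(p→/crurn/crebufis) ~> ok
-- 15. boxtree.dig(p→/crurn/drastist/joja/wu) ~> ok
-- 16. boxtree.cull(p→/crurn/dresocro/jifu) ~> ok
-- 17. boxtree.etch(p→/crurn/re, c→prasisna) ~> overwrote
-- 18. boxtree.peekin(p→/crurn) ~> [bri, crebufis/, drastist/, dresocro/, re]

Answer: {crurn/, crurn/drastist/, crurn/dresocro/, crurn/jepuwamp/, crurn/re=cri_ik}


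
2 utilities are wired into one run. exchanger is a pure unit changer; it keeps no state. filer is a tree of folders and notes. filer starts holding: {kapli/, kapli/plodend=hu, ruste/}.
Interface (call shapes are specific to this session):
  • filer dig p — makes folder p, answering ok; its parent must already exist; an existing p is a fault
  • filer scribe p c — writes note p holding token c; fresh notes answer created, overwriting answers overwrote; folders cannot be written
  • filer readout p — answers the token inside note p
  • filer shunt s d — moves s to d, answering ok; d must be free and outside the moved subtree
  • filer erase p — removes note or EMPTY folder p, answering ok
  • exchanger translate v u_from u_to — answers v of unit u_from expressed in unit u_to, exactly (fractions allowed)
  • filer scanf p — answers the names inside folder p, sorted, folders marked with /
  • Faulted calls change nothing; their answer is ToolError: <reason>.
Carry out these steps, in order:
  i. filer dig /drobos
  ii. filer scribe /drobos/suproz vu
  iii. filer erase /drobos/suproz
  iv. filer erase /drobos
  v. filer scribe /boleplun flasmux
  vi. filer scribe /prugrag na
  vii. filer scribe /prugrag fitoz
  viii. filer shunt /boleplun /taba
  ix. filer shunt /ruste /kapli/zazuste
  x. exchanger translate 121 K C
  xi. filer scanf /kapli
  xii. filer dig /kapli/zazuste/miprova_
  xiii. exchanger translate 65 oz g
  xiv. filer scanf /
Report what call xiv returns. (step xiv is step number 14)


> filer dig p: /drobos
= ok
> filer scribe p: /drobos/suproz c: vu
= created
> filer erase p: /drobos/suproz
= ok
> filer erase p: /drobos
= ok
> filer scribe p: /boleplun c: flasmux
= created
> filer scribe p: /prugrag c: na
= created
> filer scribe p: /prugrag c: fitoz
= overwrote
> filer shunt s: /boleplun d: /taba
= ok
> filer shunt s: /ruste d: /kapli/zazuste
= ok
> exchanger translate v: 121 u_from: K u_to: C
= -3043/20
> filer scanf p: /kapli
= [plodend, zazuste/]
> filer dig p: /kapli/zazuste/miprova_
= ok
> exchanger translate v: 65 u_from: oz u_to: g
= 589670081/320000
> filer scanf p: /
= [kapli/, prugrag, taba]

Answer: [kapli/, prugrag, taba]


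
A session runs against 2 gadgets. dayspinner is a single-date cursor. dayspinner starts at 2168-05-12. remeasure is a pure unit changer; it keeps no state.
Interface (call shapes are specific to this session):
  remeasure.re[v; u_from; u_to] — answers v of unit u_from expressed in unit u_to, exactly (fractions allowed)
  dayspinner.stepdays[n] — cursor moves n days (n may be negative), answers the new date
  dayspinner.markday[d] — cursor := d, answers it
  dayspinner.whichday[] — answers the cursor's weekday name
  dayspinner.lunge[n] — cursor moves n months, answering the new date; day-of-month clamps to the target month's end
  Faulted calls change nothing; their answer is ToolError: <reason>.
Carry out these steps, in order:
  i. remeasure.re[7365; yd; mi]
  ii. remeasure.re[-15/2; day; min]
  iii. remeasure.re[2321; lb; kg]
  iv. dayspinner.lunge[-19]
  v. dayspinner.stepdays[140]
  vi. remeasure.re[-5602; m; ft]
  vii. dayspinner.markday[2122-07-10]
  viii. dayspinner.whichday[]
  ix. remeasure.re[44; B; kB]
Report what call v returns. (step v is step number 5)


Answer: 2167-03-01

Derivation:
-- 1. re(v→7365, u_from→yd, u_to→mi) : 1473/352
-- 2. re(v→-15/2, u_from→day, u_to→min) : -10800
-- 3. re(v→2321, u_from→lb, u_to→kg) : 105278789077/100000000
-- 4. lunge(n→-19) : 2166-10-12
-- 5. stepdays(n→140) : 2167-03-01
-- 6. re(v→-5602, u_from→m, u_to→ft) : -7002500/381
-- 7. markday(d→2122-07-10) : 2122-07-10
-- 8. whichday() : Friday
-- 9. re(v→44, u_from→B, u_to→kB) : 11/250


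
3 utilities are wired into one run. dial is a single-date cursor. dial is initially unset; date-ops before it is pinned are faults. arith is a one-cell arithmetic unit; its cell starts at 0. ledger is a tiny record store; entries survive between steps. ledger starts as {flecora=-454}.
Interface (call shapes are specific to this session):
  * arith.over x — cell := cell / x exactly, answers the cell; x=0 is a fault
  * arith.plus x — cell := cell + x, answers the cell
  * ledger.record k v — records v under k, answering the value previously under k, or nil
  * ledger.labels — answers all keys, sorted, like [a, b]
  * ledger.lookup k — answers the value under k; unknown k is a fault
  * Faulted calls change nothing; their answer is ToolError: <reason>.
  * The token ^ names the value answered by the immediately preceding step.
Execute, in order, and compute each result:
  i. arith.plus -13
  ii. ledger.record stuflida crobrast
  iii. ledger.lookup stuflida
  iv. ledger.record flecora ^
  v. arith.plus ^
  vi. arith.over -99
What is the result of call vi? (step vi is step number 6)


Answer: 467/99

Derivation:
-- plus(x: -13) => -13
-- record(k: stuflida, v: crobrast) => nil
-- lookup(k: stuflida) => crobrast
-- record(k: flecora, v: ^) => -454
-- plus(x: ^) => -467
-- over(x: -99) => 467/99


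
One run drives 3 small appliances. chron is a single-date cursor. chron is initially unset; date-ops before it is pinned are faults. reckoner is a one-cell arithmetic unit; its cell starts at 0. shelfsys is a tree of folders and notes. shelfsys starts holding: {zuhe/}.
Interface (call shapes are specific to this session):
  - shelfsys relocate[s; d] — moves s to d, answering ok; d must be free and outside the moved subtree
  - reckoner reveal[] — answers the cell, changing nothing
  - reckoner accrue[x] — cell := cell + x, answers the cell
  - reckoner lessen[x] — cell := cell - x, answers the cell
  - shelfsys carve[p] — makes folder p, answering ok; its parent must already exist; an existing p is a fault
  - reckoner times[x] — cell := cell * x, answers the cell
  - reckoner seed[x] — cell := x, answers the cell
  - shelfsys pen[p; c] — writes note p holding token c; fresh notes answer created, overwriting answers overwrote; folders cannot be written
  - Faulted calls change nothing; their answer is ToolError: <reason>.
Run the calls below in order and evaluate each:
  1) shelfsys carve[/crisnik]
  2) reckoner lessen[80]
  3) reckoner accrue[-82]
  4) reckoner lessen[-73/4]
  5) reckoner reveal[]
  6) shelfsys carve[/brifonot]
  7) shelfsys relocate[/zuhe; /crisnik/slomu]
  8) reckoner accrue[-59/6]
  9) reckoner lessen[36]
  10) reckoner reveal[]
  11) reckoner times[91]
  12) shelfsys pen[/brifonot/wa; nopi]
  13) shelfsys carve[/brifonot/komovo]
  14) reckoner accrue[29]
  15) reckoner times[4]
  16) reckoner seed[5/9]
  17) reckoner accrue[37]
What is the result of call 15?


Answer: -206677/3

Derivation:
;; shelfsys carve(/crisnik) : ok
;; reckoner lessen(80) : -80
;; reckoner accrue(-82) : -162
;; reckoner lessen(-73/4) : -575/4
;; reckoner reveal() : -575/4
;; shelfsys carve(/brifonot) : ok
;; shelfsys relocate(/zuhe, /crisnik/slomu) : ok
;; reckoner accrue(-59/6) : -1843/12
;; reckoner lessen(36) : -2275/12
;; reckoner reveal() : -2275/12
;; reckoner times(91) : -207025/12
;; shelfsys pen(/brifonot/wa, nopi) : created
;; shelfsys carve(/brifonot/komovo) : ok
;; reckoner accrue(29) : -206677/12
;; reckoner times(4) : -206677/3
;; reckoner seed(5/9) : 5/9
;; reckoner accrue(37) : 338/9


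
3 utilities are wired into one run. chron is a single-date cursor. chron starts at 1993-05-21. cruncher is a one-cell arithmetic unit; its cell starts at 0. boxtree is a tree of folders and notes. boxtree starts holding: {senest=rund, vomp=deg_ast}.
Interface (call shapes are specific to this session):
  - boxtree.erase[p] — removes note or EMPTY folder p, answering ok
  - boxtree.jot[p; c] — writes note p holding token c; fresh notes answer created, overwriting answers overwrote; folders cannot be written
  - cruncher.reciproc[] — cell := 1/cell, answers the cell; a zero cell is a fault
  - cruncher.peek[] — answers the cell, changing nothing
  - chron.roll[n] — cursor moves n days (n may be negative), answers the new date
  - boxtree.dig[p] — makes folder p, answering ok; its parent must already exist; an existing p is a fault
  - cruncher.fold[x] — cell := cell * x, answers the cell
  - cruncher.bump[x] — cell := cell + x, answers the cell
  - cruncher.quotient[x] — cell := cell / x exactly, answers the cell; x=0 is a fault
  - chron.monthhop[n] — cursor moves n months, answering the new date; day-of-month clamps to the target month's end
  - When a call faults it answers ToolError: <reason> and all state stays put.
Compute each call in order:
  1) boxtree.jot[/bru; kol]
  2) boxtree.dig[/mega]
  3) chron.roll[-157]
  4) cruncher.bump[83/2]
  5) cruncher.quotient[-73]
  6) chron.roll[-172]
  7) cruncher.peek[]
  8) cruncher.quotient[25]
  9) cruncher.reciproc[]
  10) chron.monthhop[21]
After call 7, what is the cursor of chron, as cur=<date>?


-> boxtree.jot(p=/bru, c=kol)
<- created
-> boxtree.dig(p=/mega)
<- ok
-> chron.roll(n=-157)
<- 1992-12-15
-> cruncher.bump(x=83/2)
<- 83/2
-> cruncher.quotient(x=-73)
<- -83/146
-> chron.roll(n=-172)
<- 1992-06-26
-> cruncher.peek()
<- -83/146
-> cruncher.quotient(x=25)
<- -83/3650
-> cruncher.reciproc()
<- -3650/83
-> chron.monthhop(n=21)
<- 1994-03-26

Answer: cur=1992-06-26


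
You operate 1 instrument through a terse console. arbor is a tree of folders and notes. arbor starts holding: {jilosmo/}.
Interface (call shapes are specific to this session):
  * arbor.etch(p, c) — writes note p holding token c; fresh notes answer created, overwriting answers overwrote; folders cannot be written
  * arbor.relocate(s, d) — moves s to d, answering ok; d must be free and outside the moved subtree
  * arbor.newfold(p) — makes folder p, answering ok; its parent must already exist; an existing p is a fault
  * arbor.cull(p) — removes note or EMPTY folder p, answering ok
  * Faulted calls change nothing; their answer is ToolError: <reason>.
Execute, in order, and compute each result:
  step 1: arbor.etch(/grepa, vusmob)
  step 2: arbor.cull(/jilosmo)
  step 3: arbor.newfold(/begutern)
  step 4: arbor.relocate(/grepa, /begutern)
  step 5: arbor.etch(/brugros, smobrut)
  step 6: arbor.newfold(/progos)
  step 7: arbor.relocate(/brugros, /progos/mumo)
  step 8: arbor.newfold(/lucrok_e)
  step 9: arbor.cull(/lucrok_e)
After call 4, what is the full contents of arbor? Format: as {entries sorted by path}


I run arbor.etch passing p: /grepa, c: vusmob, and see created.
Invoking arbor.cull passing p: /jilosmo, giving ok.
I call arbor.newfold passing p: /begutern, giving ok.
I use arbor.relocate passing s: /grepa, d: /begutern, and see ToolError: exists.
Using arbor.etch passing p: /brugros, c: smobrut, yielding created.
I use arbor.newfold passing p: /progos, and see ok.
Next I call arbor.relocate passing s: /brugros, d: /progos/mumo, and see ok.
Next I call arbor.newfold passing p: /lucrok_e, → ok.
Calling arbor.cull passing p: /lucrok_e: ok.

Answer: {begutern/, grepa=vusmob}


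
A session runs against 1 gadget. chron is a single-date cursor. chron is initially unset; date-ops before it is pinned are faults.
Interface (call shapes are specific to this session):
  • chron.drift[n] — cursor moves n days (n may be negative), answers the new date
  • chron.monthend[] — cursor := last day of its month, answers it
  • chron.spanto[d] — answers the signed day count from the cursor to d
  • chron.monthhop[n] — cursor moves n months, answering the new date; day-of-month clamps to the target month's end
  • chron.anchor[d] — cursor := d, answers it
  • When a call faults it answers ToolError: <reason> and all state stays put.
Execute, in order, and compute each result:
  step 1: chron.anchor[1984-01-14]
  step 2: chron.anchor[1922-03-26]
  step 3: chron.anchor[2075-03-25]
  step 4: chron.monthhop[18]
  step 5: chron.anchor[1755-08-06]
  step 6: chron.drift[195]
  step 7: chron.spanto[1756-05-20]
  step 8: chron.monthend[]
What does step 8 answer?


! anchor(1984-01-14) : 1984-01-14
! anchor(1922-03-26) : 1922-03-26
! anchor(2075-03-25) : 2075-03-25
! monthhop(18) : 2076-09-25
! anchor(1755-08-06) : 1755-08-06
! drift(195) : 1756-02-17
! spanto(1756-05-20) : 93
! monthend() : 1756-02-29

Answer: 1756-02-29


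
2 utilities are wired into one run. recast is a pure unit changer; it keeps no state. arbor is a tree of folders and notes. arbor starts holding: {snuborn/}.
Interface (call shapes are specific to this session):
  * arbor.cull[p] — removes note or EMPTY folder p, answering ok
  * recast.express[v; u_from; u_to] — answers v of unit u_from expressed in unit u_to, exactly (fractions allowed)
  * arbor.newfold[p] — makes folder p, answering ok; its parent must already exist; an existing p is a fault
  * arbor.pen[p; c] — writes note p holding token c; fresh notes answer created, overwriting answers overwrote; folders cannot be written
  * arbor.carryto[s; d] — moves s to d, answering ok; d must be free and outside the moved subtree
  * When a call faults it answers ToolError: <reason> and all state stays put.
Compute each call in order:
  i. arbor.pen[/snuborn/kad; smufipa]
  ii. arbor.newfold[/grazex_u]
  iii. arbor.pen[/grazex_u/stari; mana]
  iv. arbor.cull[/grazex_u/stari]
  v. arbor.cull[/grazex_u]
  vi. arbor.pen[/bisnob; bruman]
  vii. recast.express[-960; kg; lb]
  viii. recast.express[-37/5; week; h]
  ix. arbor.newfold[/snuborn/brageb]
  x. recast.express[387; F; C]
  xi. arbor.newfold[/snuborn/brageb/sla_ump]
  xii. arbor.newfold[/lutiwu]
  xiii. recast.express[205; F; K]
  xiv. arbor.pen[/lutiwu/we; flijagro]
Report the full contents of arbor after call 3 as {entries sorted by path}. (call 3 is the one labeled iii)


% 1. pen(/snuborn/kad, smufipa) -> created
% 2. newfold(/grazex_u) -> ok
% 3. pen(/grazex_u/stari, mana) -> created
% 4. cull(/grazex_u/stari) -> ok
% 5. cull(/grazex_u) -> ok
% 6. pen(/bisnob, bruman) -> created
% 7. express(-960, kg, lb) -> -96000000000/45359237
% 8. express(-37/5, week, h) -> -6216/5
% 9. newfold(/snuborn/brageb) -> ok
% 10. express(387, F, C) -> 1775/9
% 11. newfold(/snuborn/brageb/sla_ump) -> ok
% 12. newfold(/lutiwu) -> ok
% 13. express(205, F, K) -> 66467/180
% 14. pen(/lutiwu/we, flijagro) -> created

Answer: {grazex_u/, grazex_u/stari=mana, snuborn/, snuborn/kad=smufipa}


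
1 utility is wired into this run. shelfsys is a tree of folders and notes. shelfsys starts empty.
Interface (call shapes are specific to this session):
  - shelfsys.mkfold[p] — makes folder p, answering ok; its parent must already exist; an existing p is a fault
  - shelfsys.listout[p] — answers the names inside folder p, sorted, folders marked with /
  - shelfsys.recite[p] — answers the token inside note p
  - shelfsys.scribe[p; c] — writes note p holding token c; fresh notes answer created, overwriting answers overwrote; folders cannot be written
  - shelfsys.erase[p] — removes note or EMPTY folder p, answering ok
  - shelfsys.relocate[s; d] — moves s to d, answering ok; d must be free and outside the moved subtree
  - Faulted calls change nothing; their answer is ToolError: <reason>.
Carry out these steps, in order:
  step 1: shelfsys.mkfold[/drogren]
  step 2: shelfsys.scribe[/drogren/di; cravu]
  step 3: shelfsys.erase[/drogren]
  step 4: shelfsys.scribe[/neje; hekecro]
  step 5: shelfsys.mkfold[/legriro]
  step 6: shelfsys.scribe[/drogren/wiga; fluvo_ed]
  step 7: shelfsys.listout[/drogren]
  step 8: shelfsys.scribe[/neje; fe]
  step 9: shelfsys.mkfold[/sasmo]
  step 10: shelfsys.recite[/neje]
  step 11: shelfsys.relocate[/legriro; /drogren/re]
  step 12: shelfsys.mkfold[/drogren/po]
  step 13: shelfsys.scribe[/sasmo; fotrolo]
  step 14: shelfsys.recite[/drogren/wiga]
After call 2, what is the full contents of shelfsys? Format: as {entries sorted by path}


Answer: {drogren/, drogren/di=cravu}

Derivation:
> shelfsys.mkfold p='/drogren'
:: ok
> shelfsys.scribe p='/drogren/di' c='cravu'
:: created
> shelfsys.erase p='/drogren'
:: ToolError: not empty
> shelfsys.scribe p='/neje' c='hekecro'
:: created
> shelfsys.mkfold p='/legriro'
:: ok
> shelfsys.scribe p='/drogren/wiga' c='fluvo_ed'
:: created
> shelfsys.listout p='/drogren'
:: [di, wiga]
> shelfsys.scribe p='/neje' c='fe'
:: overwrote
> shelfsys.mkfold p='/sasmo'
:: ok
> shelfsys.recite p='/neje'
:: fe
> shelfsys.relocate s='/legriro' d='/drogren/re'
:: ok
> shelfsys.mkfold p='/drogren/po'
:: ok
> shelfsys.scribe p='/sasmo' c='fotrolo'
:: ToolError: is a directory
> shelfsys.recite p='/drogren/wiga'
:: fluvo_ed


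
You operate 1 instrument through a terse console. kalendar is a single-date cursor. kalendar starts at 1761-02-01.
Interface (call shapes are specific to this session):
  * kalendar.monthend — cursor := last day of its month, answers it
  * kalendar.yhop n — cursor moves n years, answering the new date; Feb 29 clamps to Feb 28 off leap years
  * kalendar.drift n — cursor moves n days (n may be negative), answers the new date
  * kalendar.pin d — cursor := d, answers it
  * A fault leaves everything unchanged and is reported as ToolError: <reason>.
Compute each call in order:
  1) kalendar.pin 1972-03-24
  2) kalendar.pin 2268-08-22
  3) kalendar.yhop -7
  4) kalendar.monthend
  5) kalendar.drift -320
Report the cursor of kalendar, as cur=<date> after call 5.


Answer: cur=2260-10-15

Derivation:
Step: kalendar.pin[d=1972-03-24]
Result: 1972-03-24
Step: kalendar.pin[d=2268-08-22]
Result: 2268-08-22
Step: kalendar.yhop[n=-7]
Result: 2261-08-22
Step: kalendar.monthend[]
Result: 2261-08-31
Step: kalendar.drift[n=-320]
Result: 2260-10-15


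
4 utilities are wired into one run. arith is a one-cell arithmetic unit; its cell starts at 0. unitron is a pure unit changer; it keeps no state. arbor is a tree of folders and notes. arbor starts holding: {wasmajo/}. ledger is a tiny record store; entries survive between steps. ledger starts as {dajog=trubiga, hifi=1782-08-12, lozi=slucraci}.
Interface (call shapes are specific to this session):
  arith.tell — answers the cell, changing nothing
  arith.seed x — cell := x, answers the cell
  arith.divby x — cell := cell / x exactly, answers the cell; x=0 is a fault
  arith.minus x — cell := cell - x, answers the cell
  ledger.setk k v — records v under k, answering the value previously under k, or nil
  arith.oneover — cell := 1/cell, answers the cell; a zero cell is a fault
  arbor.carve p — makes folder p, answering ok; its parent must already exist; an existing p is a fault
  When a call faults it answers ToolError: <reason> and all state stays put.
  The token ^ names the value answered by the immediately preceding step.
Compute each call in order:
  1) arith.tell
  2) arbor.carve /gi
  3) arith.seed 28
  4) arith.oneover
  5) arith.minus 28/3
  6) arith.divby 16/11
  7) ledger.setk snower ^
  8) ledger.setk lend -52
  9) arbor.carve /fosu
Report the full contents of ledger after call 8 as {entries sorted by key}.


Answer: {dajog=trubiga, hifi=1782-08-12, lend=-52, lozi=slucraci, snower=-8591/1344}

Derivation:
$ arith.tell
  0
$ arbor.carve p: /gi
  ok
$ arith.seed x: 28
  28
$ arith.oneover
  1/28
$ arith.minus x: 28/3
  -781/84
$ arith.divby x: 16/11
  -8591/1344
$ ledger.setk k: snower v: ^
  nil
$ ledger.setk k: lend v: -52
  nil
$ arbor.carve p: /fosu
  ok


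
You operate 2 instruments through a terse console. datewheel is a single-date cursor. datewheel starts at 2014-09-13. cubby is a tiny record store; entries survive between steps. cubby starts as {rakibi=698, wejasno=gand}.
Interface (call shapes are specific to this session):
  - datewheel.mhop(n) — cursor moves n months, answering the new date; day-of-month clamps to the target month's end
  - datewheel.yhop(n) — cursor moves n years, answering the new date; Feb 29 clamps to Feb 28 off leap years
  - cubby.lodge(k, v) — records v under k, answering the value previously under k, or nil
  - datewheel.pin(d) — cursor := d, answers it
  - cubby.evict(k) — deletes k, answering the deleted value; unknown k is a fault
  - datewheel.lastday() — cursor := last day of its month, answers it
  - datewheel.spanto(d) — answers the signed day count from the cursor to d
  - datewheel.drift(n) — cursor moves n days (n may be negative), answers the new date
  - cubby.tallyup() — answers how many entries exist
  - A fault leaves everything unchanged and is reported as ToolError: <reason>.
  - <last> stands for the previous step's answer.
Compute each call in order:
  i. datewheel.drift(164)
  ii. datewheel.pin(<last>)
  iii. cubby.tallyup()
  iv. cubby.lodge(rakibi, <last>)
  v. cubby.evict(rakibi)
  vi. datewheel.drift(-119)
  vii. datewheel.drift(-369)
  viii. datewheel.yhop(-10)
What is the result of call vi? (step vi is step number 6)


Answer: 2014-10-28

Derivation:
// datewheel.drift(n→164) ~> 2015-02-24
// datewheel.pin(d→<last>) ~> 2015-02-24
// cubby.tallyup() ~> 2
// cubby.lodge(k→rakibi, v→<last>) ~> 698
// cubby.evict(k→rakibi) ~> 2
// datewheel.drift(n→-119) ~> 2014-10-28
// datewheel.drift(n→-369) ~> 2013-10-24
// datewheel.yhop(n→-10) ~> 2003-10-24


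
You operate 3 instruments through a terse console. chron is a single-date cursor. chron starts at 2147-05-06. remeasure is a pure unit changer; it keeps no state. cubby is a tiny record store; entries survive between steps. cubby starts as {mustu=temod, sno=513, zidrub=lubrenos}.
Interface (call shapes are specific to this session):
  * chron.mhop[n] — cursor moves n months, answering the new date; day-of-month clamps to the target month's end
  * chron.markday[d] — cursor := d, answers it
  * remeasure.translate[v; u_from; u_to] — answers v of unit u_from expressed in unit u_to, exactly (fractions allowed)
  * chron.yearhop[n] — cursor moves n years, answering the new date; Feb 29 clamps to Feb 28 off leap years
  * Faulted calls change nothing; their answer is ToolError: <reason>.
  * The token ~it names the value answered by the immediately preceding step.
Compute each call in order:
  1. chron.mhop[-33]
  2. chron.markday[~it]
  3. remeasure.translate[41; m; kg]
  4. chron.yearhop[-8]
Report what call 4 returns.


Act: chron.mhop[n: -33]
Obs: 2144-08-06
Act: chron.markday[d: ~it]
Obs: 2144-08-06
Act: remeasure.translate[v: 41; u_from: m; u_to: kg]
Obs: ToolError: incompatible units
Act: chron.yearhop[n: -8]
Obs: 2136-08-06

Answer: 2136-08-06


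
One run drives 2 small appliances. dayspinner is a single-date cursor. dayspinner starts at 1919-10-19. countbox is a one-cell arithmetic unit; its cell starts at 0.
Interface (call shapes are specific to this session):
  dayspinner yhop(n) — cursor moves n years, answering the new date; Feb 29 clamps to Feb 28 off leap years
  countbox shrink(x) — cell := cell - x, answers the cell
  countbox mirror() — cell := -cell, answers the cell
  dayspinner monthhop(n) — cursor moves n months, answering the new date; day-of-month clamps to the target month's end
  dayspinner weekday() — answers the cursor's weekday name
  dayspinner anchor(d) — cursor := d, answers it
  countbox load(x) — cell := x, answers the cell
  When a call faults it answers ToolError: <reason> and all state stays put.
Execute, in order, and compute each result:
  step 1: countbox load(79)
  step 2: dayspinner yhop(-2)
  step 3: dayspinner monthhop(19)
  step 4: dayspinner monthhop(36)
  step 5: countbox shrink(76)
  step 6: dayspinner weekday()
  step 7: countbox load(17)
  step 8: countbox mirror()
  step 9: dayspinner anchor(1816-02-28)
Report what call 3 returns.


CALL countbox load[79]
RET  79
CALL dayspinner yhop[-2]
RET  1917-10-19
CALL dayspinner monthhop[19]
RET  1919-05-19
CALL dayspinner monthhop[36]
RET  1922-05-19
CALL countbox shrink[76]
RET  3
CALL dayspinner weekday[]
RET  Friday
CALL countbox load[17]
RET  17
CALL countbox mirror[]
RET  -17
CALL dayspinner anchor[1816-02-28]
RET  1816-02-28

Answer: 1919-05-19


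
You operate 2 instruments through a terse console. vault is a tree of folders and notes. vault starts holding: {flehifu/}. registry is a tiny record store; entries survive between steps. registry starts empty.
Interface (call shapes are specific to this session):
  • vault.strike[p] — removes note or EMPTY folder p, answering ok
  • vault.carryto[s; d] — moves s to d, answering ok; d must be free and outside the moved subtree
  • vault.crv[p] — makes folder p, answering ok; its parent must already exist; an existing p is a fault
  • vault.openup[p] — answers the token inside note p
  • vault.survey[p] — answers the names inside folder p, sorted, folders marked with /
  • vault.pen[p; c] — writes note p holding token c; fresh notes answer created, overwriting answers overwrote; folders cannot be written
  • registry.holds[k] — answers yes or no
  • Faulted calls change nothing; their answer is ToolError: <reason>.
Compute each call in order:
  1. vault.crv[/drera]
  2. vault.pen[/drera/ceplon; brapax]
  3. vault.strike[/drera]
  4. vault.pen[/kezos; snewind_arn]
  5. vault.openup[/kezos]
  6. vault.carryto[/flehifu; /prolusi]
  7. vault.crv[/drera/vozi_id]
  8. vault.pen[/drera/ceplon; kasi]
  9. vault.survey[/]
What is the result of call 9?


Invoking vault.crv passing p=/drera, giving ok.
Then vault.pen passing p=/drera/ceplon, c=brapax, and see created.
Calling vault.strike passing p=/drera, and observe ToolError: not empty.
I invoke vault.pen passing p=/kezos, c=snewind_arn, yielding created.
I invoke vault.openup passing p=/kezos, and observe snewind_arn.
I invoke vault.carryto passing s=/flehifu, d=/prolusi, which returns ok.
I call vault.crv passing p=/drera/vozi_id, which returns ok.
Now I run vault.pen passing p=/drera/ceplon, c=kasi, yielding overwrote.
I call vault.survey passing p=/: [drera/, kezos, prolusi/].

Answer: [drera/, kezos, prolusi/]


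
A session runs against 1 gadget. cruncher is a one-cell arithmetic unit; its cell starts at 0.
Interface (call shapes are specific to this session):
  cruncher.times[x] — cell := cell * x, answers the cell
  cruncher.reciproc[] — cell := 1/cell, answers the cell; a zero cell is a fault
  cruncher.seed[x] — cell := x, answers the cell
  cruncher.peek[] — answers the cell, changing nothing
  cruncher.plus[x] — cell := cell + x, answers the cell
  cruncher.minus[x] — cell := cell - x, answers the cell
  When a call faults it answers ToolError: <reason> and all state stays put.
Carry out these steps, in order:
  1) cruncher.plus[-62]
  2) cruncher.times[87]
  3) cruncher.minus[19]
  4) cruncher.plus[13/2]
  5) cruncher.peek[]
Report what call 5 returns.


Answer: -10813/2

Derivation:
Act: cruncher.plus[x=-62]
Obs: -62
Act: cruncher.times[x=87]
Obs: -5394
Act: cruncher.minus[x=19]
Obs: -5413
Act: cruncher.plus[x=13/2]
Obs: -10813/2
Act: cruncher.peek[]
Obs: -10813/2
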